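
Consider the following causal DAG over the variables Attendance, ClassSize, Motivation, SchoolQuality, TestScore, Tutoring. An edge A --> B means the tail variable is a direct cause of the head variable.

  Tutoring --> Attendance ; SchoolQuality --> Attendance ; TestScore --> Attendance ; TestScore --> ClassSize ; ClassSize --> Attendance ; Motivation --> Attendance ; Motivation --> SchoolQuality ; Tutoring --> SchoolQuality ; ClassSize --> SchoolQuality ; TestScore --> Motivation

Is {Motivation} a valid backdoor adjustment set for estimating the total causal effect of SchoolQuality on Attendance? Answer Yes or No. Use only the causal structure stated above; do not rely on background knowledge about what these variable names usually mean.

Backdoor paths from SchoolQuality to Attendance (paths whose first edge points into SchoolQuality):
  P1: SchoolQuality <- Tutoring -> Attendance
  P2: SchoolQuality <- Motivation <- TestScore -> ClassSize -> Attendance
  P3: SchoolQuality <- Motivation <- TestScore -> Attendance
  P4: SchoolQuality <- Motivation -> Attendance
  P5: SchoolQuality <- ClassSize <- TestScore -> Motivation -> Attendance
  P6: SchoolQuality <- ClassSize <- TestScore -> Attendance
  P7: SchoolQuality <- ClassSize -> Attendance
Condition 1 (no descendant of SchoolQuality in the set): holds — descendants of SchoolQuality are {Attendance}; none are in {Motivation}.
Condition 2 (every backdoor path blocked by {Motivation}):
  P1: open — no interior node is in the conditioning set.
  P2: blocked at chain node Motivation ∈ conditioning set.
  P3: blocked at chain node Motivation ∈ conditioning set.
  P4: blocked at fork node Motivation ∈ conditioning set.
  P5: blocked at chain node Motivation ∈ conditioning set.
  P6: open — no interior node is in the conditioning set.
  P7: open — no interior node is in the conditioning set.
{Motivation} does not satisfy the backdoor criterion.

No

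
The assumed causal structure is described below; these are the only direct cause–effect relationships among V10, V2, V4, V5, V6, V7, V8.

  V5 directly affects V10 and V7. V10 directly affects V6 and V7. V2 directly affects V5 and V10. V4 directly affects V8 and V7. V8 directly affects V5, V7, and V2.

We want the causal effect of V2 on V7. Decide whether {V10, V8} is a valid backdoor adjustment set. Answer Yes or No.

Backdoor paths from V2 to V7 (paths whose first edge points into V2):
  P1: V2 <- V8 <- V4 -> V7
  P2: V2 <- V8 -> V5 -> V10 -> V7
  P3: V2 <- V8 -> V5 -> V7
  P4: V2 <- V8 -> V7
Condition 1 (no descendant of V2 in the set): FAILS — V10 is a descendant of V2.
Condition 2 (every backdoor path blocked by {V10, V8}):
  P1: blocked at chain node V8 ∈ conditioning set.
  P2: blocked at fork node V8 ∈ conditioning set.
  P3: blocked at fork node V8 ∈ conditioning set.
  P4: blocked at fork node V8 ∈ conditioning set.
{V10, V8} does not satisfy the backdoor criterion.

No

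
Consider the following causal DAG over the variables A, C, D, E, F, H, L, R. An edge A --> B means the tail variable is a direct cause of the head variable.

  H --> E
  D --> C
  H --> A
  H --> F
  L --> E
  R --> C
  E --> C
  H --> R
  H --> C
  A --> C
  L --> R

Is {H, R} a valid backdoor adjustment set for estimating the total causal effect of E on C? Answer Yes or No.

Yes

Backdoor paths from E to C (paths whose first edge points into E):
  P1: E <- H -> A -> C
  P2: E <- H -> R -> C
  P3: E <- H -> C
  P4: E <- L -> R <- H -> A -> C
  P5: E <- L -> R <- H -> C
  P6: E <- L -> R -> C
Condition 1 (no descendant of E in the set): holds — descendants of E are {C}; none are in {H, R}.
Condition 2 (every backdoor path blocked by {H, R}):
  P1: blocked at fork node H ∈ conditioning set.
  P2: blocked at fork node H ∈ conditioning set.
  P3: blocked at fork node H ∈ conditioning set.
  P4: blocked at fork node H ∈ conditioning set.
  P5: blocked at fork node H ∈ conditioning set.
  P6: blocked at chain node R ∈ conditioning set.
{H, R} satisfies the backdoor criterion.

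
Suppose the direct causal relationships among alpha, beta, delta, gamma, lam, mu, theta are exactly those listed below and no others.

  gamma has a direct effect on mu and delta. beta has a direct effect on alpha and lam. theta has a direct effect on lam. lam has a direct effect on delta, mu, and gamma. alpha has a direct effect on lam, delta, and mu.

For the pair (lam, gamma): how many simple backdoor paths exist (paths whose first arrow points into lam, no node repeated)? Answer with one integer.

A backdoor path from lam to gamma is any simple undirected path whose first edge points into lam (i.e. leaves lam via a parent).
Parents of lam: {alpha, beta, theta}.
Enumerating:
  P1: lam <- beta -> alpha -> delta <- gamma
  P2: lam <- beta -> alpha -> mu <- gamma
  P3: lam <- alpha -> delta <- gamma
  P4: lam <- alpha -> mu <- gamma
That exhausts the simple backdoor paths. Count: 4.

4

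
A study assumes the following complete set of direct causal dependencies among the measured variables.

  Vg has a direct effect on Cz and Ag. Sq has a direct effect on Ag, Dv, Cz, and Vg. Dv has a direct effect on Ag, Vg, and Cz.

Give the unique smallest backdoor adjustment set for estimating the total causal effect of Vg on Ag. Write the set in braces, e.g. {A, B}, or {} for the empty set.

Variables eligible for adjustment (non-descendants of Vg, excluding Vg and Ag): {Dv, Sq}.
Backdoor paths from Vg to Ag:
  P1: Vg <- Sq -> Dv -> Ag
  P2: Vg <- Sq -> Cz <- Dv -> Ag
  P3: Vg <- Sq -> Ag
  P4: Vg <- Dv <- Sq -> Ag
  P5: Vg <- Dv -> Cz <- Sq -> Ag
  P6: Vg <- Dv -> Ag
The empty set is not sufficient: P1 (Vg <- Sq -> Dv -> Ag) has no collider blocking it and no conditioned non-collider, so it is open.
Try {Dv, Sq}:
  P1: blocked at fork node Sq ∈ conditioning set.
  P2: blocked at fork node Sq ∈ conditioning set.
  P3: blocked at fork node Sq ∈ conditioning set.
  P4: blocked at chain node Dv ∈ conditioning set.
  P5: blocked at fork node Dv ∈ conditioning set.
  P6: blocked at fork node Dv ∈ conditioning set.
{Dv, Sq} contains no descendant of Vg and blocks every backdoor path.
Every element of {Dv, Sq} is needed (dropping Dv leaves P6 open; dropping Sq leaves P3 open), so no proper subset is valid.
Among all size-2 subsets of the eligible variables, only {Dv, Sq} blocks every backdoor path, so it is the unique smallest valid adjustment set.

{Dv, Sq}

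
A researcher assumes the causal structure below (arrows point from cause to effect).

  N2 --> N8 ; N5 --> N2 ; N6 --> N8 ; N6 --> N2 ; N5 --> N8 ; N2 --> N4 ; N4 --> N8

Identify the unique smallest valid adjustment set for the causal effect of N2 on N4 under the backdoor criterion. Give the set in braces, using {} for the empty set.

{}

Variables eligible for adjustment (non-descendants of N2, excluding N2 and N4): {N5, N6}.
Backdoor paths from N2 to N4:
  P1: N2 <- N5 -> N8 <- N4
  P2: N2 <- N6 -> N8 <- N4
Each backdoor path contains an unconditioned collider, so every path is already blocked with the empty conditioning set:
  P1: blocked at collider N8 (neither it nor any descendant is in the conditioning set).
  P2: blocked at collider N8 (neither it nor any descendant is in the conditioning set).
The empty set is therefore the unique smallest valid set.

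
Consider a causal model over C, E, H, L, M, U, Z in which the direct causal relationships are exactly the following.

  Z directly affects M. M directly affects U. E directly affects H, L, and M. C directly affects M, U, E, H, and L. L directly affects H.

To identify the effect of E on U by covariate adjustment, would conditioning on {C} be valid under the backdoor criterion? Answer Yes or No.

Yes

Backdoor paths from E to U (paths whose first edge points into E):
  P1: E <- C -> M -> U
  P2: E <- C -> U
Condition 1 (no descendant of E in the set): holds — descendants of E are {H, L, M, U}; none are in {C}.
Condition 2 (every backdoor path blocked by {C}):
  P1: blocked at fork node C ∈ conditioning set.
  P2: blocked at fork node C ∈ conditioning set.
{C} satisfies the backdoor criterion.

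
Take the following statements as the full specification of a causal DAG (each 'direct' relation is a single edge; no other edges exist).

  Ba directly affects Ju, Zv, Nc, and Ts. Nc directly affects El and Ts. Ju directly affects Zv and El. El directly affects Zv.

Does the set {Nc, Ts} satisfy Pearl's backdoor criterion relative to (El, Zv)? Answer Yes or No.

No

Backdoor paths from El to Zv (paths whose first edge points into El):
  P1: El <- Ju <- Ba -> Zv
  P2: El <- Ju -> Zv
  P3: El <- Nc <- Ba -> Ju -> Zv
  P4: El <- Nc <- Ba -> Zv
  P5: El <- Nc -> Ts <- Ba -> Ju -> Zv
  P6: El <- Nc -> Ts <- Ba -> Zv
Condition 1 (no descendant of El in the set): holds — descendants of El are {Zv}; none are in {Nc, Ts}.
Condition 2 (every backdoor path blocked by {Nc, Ts}):
  P1: open — no interior node is in the conditioning set.
  P2: open — no interior node is in the conditioning set.
  P3: blocked at chain node Nc ∈ conditioning set.
  P4: blocked at chain node Nc ∈ conditioning set.
  P5: blocked at fork node Nc ∈ conditioning set.
  P6: blocked at fork node Nc ∈ conditioning set.
{Nc, Ts} does not satisfy the backdoor criterion.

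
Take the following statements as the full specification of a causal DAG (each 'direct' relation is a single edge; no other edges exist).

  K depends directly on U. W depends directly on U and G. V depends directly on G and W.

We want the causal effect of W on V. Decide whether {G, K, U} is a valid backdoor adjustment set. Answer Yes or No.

Yes

Backdoor paths from W to V (paths whose first edge points into W):
  P1: W <- G -> V
Condition 1 (no descendant of W in the set): holds — descendants of W are {V}; none are in {G, K, U}.
Condition 2 (every backdoor path blocked by {G, K, U}):
  P1: blocked at fork node G ∈ conditioning set.
{G, K, U} satisfies the backdoor criterion.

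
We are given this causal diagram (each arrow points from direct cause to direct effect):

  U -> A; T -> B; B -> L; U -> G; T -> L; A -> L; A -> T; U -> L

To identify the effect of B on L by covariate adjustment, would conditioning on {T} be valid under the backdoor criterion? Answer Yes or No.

Backdoor paths from B to L (paths whose first edge points into B):
  P1: B <- T <- A <- U -> L
  P2: B <- T <- A -> L
  P3: B <- T -> L
Condition 1 (no descendant of B in the set): holds — descendants of B are {L}; none are in {T}.
Condition 2 (every backdoor path blocked by {T}):
  P1: blocked at chain node T ∈ conditioning set.
  P2: blocked at chain node T ∈ conditioning set.
  P3: blocked at fork node T ∈ conditioning set.
{T} satisfies the backdoor criterion.

Yes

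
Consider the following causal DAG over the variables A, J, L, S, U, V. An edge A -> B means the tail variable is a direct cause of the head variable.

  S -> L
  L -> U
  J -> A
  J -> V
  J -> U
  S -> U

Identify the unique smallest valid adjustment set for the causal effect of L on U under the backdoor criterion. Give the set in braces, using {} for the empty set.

Variables eligible for adjustment (non-descendants of L, excluding L and U): {A, J, S, V}.
Backdoor paths from L to U:
  P1: L <- S -> U
The empty set is not sufficient: P1 (L <- S -> U) has no collider blocking it and no conditioned non-collider, so it is open.
Try {S}:
  P1: blocked at fork node S ∈ conditioning set.
{S} contains no descendant of L and blocks every backdoor path.
No other singleton works — e.g. {J} leaves P1 open — so {S} is the unique smallest valid adjustment set.

{S}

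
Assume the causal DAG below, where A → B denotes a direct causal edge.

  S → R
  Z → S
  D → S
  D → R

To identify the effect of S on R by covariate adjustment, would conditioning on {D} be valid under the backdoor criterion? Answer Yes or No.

Backdoor paths from S to R (paths whose first edge points into S):
  P1: S <- D -> R
Condition 1 (no descendant of S in the set): holds — descendants of S are {R}; none are in {D}.
Condition 2 (every backdoor path blocked by {D}):
  P1: blocked at fork node D ∈ conditioning set.
{D} satisfies the backdoor criterion.

Yes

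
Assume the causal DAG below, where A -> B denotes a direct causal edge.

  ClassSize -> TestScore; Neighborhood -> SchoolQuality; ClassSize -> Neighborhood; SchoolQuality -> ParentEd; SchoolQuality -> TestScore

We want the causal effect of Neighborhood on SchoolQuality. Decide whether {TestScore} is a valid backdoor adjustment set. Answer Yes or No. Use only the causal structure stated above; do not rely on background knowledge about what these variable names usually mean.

No

Backdoor paths from Neighborhood to SchoolQuality (paths whose first edge points into Neighborhood):
  P1: Neighborhood <- ClassSize -> TestScore <- SchoolQuality
Condition 1 (no descendant of Neighborhood in the set): FAILS — TestScore is a descendant of Neighborhood.
Condition 2 (every backdoor path blocked by {TestScore}):
  P1: open — collider(s) TestScore are conditioned on (or have a conditioned descendant) and no non-collider on the path is in the set.
{TestScore} does not satisfy the backdoor criterion.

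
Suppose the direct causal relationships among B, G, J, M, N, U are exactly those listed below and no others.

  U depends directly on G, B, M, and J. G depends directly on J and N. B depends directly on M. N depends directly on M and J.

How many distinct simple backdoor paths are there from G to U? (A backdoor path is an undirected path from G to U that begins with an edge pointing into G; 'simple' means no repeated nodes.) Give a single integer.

A backdoor path from G to U is any simple undirected path whose first edge points into G (i.e. leaves G via a parent).
Parents of G: {J, N}.
Enumerating:
  P1: G <- J -> N <- M -> B -> U
  P2: G <- J -> N <- M -> U
  P3: G <- J -> U
  P4: G <- N <- J -> U
  P5: G <- N <- M -> B -> U
  P6: G <- N <- M -> U
That exhausts the simple backdoor paths. Count: 6.

6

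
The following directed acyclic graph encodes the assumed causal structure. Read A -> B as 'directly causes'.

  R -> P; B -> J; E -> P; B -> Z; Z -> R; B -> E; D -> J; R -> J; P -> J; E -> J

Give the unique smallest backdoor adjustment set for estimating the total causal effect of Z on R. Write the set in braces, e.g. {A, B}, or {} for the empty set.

{}

Variables eligible for adjustment (non-descendants of Z, excluding Z and R): {B, D, E}.
Backdoor paths from Z to R:
  P1: Z <- B -> E -> P <- R
  P2: Z <- B -> E -> P -> J <- R
  P3: Z <- B -> E -> J <- R
  P4: Z <- B -> E -> J <- P <- R
  P5: Z <- B -> J <- R
  P6: Z <- B -> J <- E -> P <- R
  P7: Z <- B -> J <- P <- R
Each backdoor path contains an unconditioned collider, so every path is already blocked with the empty conditioning set:
  P1: blocked at collider P (neither it nor any descendant is in the conditioning set).
  P2: blocked at collider J (neither it nor any descendant is in the conditioning set).
  P3: blocked at collider J (neither it nor any descendant is in the conditioning set).
  P4: blocked at collider J (neither it nor any descendant is in the conditioning set).
  P5: blocked at collider J (neither it nor any descendant is in the conditioning set).
  P6: blocked at collider J (neither it nor any descendant is in the conditioning set).
  P7: blocked at collider J (neither it nor any descendant is in the conditioning set).
The empty set is therefore the unique smallest valid set.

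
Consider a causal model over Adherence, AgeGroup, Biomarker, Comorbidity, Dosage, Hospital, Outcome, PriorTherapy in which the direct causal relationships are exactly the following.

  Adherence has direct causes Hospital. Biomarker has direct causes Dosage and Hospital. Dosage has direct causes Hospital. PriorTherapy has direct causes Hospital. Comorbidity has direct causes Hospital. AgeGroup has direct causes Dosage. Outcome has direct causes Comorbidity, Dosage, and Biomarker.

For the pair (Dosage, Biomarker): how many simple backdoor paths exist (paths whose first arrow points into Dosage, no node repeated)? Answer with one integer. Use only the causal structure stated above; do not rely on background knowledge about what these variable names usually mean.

A backdoor path from Dosage to Biomarker is any simple undirected path whose first edge points into Dosage (i.e. leaves Dosage via a parent).
Parents of Dosage: {Hospital}.
Enumerating:
  P1: Dosage <- Hospital -> Biomarker
  P2: Dosage <- Hospital -> Comorbidity -> Outcome <- Biomarker
That exhausts the simple backdoor paths. Count: 2.

2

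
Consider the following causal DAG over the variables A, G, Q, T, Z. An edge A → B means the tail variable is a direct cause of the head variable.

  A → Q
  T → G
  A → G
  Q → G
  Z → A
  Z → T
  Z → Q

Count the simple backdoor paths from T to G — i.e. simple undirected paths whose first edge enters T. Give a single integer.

4

A backdoor path from T to G is any simple undirected path whose first edge points into T (i.e. leaves T via a parent).
Parents of T: {Z}.
Enumerating:
  P1: T <- Z -> A -> Q -> G
  P2: T <- Z -> A -> G
  P3: T <- Z -> Q <- A -> G
  P4: T <- Z -> Q -> G
That exhausts the simple backdoor paths. Count: 4.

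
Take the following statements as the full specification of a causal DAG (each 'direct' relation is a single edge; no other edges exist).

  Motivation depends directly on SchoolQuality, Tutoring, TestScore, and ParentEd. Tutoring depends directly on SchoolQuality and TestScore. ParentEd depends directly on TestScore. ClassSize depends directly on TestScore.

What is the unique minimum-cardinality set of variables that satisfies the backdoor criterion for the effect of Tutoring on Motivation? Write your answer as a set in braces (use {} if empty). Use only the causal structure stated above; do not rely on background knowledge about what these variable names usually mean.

{SchoolQuality, TestScore}

Variables eligible for adjustment (non-descendants of Tutoring, excluding Tutoring and Motivation): {ClassSize, ParentEd, SchoolQuality, TestScore}.
Backdoor paths from Tutoring to Motivation:
  P1: Tutoring <- TestScore -> ParentEd -> Motivation
  P2: Tutoring <- TestScore -> Motivation
  P3: Tutoring <- SchoolQuality -> Motivation
The empty set is not sufficient: P1 (Tutoring <- TestScore -> ParentEd -> Motivation) has no collider blocking it and no conditioned non-collider, so it is open.
Try {SchoolQuality, TestScore}:
  P1: blocked at fork node TestScore ∈ conditioning set.
  P2: blocked at fork node TestScore ∈ conditioning set.
  P3: blocked at fork node SchoolQuality ∈ conditioning set.
{SchoolQuality, TestScore} contains no descendant of Tutoring and blocks every backdoor path.
Every element of {SchoolQuality, TestScore} is needed (dropping SchoolQuality leaves P3 open; dropping TestScore leaves P1 open), so no proper subset is valid.
Among all size-2 subsets of the eligible variables, only {SchoolQuality, TestScore} blocks every backdoor path, so it is the unique smallest valid adjustment set.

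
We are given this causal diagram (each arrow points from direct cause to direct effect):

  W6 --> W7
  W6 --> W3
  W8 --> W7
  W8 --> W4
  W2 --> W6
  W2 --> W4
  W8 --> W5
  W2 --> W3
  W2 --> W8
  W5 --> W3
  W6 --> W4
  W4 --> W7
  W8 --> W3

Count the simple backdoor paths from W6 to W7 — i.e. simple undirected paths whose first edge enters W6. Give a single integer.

A backdoor path from W6 to W7 is any simple undirected path whose first edge points into W6 (i.e. leaves W6 via a parent).
Parents of W6: {W2}.
Enumerating:
  P1: W6 <- W2 -> W8 -> W4 -> W7
  P2: W6 <- W2 -> W8 -> W7
  P3: W6 <- W2 -> W4 <- W8 -> W7
  P4: W6 <- W2 -> W4 -> W7
  P5: W6 <- W2 -> W3 <- W8 -> W4 -> W7
  P6: W6 <- W2 -> W3 <- W8 -> W7
  P7: W6 <- W2 -> W3 <- W5 <- W8 -> W4 -> W7
  P8: W6 <- W2 -> W3 <- W5 <- W8 -> W7
That exhausts the simple backdoor paths. Count: 8.

8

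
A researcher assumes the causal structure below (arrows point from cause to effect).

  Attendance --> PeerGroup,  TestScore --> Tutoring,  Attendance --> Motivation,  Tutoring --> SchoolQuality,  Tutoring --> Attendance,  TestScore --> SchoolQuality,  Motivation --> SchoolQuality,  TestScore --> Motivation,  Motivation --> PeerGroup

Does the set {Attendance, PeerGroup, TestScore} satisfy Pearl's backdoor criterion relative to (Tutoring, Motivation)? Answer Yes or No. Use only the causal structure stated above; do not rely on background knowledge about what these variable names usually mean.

No

Backdoor paths from Tutoring to Motivation (paths whose first edge points into Tutoring):
  P1: Tutoring <- TestScore -> Motivation
  P2: Tutoring <- TestScore -> SchoolQuality <- Motivation
Condition 1 (no descendant of Tutoring in the set): FAILS — Attendance and PeerGroup are descendants of Tutoring.
Condition 2 (every backdoor path blocked by {Attendance, PeerGroup, TestScore}):
  P1: blocked at fork node TestScore ∈ conditioning set.
  P2: blocked at fork node TestScore ∈ conditioning set.
{Attendance, PeerGroup, TestScore} does not satisfy the backdoor criterion.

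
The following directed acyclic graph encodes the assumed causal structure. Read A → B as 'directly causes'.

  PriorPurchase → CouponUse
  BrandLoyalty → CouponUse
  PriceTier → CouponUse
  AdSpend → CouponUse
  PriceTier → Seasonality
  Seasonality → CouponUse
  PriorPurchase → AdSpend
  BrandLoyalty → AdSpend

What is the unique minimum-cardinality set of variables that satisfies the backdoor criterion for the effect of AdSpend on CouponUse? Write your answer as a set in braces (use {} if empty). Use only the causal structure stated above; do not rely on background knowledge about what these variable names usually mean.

Variables eligible for adjustment (non-descendants of AdSpend, excluding AdSpend and CouponUse): {BrandLoyalty, PriceTier, PriorPurchase, Seasonality}.
Backdoor paths from AdSpend to CouponUse:
  P1: AdSpend <- BrandLoyalty -> CouponUse
  P2: AdSpend <- PriorPurchase -> CouponUse
The empty set is not sufficient: P1 (AdSpend <- BrandLoyalty -> CouponUse) has no collider blocking it and no conditioned non-collider, so it is open.
Try {BrandLoyalty, PriorPurchase}:
  P1: blocked at fork node BrandLoyalty ∈ conditioning set.
  P2: blocked at fork node PriorPurchase ∈ conditioning set.
{BrandLoyalty, PriorPurchase} contains no descendant of AdSpend and blocks every backdoor path.
Every element of {BrandLoyalty, PriorPurchase} is needed (dropping BrandLoyalty leaves P1 open; dropping PriorPurchase leaves P2 open), so no proper subset is valid.
Among all size-2 subsets of the eligible variables, only {BrandLoyalty, PriorPurchase} blocks every backdoor path, so it is the unique smallest valid adjustment set.

{BrandLoyalty, PriorPurchase}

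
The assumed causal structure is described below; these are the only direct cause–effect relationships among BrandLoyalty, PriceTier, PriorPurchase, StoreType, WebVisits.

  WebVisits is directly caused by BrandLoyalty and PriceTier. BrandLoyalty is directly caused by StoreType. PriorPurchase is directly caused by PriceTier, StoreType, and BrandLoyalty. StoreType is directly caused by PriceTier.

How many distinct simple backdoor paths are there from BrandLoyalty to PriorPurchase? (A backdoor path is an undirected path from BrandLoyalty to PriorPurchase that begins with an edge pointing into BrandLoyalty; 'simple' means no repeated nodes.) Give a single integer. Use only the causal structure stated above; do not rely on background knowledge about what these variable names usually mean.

2

A backdoor path from BrandLoyalty to PriorPurchase is any simple undirected path whose first edge points into BrandLoyalty (i.e. leaves BrandLoyalty via a parent).
Parents of BrandLoyalty: {StoreType}.
Enumerating:
  P1: BrandLoyalty <- StoreType <- PriceTier -> PriorPurchase
  P2: BrandLoyalty <- StoreType -> PriorPurchase
That exhausts the simple backdoor paths. Count: 2.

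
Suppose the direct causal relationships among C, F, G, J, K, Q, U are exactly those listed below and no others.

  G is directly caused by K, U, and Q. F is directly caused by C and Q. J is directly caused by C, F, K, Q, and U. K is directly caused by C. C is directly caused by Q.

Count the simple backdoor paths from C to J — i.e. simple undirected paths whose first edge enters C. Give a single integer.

4

A backdoor path from C to J is any simple undirected path whose first edge points into C (i.e. leaves C via a parent).
Parents of C: {Q}.
Enumerating:
  P1: C <- Q -> F -> J
  P2: C <- Q -> G <- K -> J
  P3: C <- Q -> G <- U -> J
  P4: C <- Q -> J
That exhausts the simple backdoor paths. Count: 4.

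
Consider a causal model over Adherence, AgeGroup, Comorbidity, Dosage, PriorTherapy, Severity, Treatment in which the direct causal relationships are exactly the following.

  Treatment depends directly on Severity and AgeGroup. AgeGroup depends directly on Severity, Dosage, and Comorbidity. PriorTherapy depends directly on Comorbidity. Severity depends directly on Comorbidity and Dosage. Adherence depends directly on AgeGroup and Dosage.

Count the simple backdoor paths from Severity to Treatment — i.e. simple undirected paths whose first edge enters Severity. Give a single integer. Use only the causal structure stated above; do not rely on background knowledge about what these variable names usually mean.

A backdoor path from Severity to Treatment is any simple undirected path whose first edge points into Severity (i.e. leaves Severity via a parent).
Parents of Severity: {Comorbidity, Dosage}.
Enumerating:
  P1: Severity <- Dosage -> AgeGroup -> Treatment
  P2: Severity <- Dosage -> Adherence <- AgeGroup -> Treatment
  P3: Severity <- Comorbidity -> AgeGroup -> Treatment
That exhausts the simple backdoor paths. Count: 3.

3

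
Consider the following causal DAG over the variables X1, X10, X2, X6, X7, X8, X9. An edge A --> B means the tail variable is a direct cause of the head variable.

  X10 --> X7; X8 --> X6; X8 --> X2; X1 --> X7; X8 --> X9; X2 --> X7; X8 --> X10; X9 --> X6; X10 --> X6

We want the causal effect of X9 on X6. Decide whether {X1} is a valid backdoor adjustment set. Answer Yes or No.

Backdoor paths from X9 to X6 (paths whose first edge points into X9):
  P1: X9 <- X8 -> X10 -> X6
  P2: X9 <- X8 -> X6
  P3: X9 <- X8 -> X2 -> X7 <- X10 -> X6
Condition 1 (no descendant of X9 in the set): holds — descendants of X9 are {X6}; none are in {X1}.
Condition 2 (every backdoor path blocked by {X1}):
  P1: open — no interior node is in the conditioning set.
  P2: open — no interior node is in the conditioning set.
  P3: blocked at collider X7 (neither it nor any descendant is in the conditioning set).
{X1} does not satisfy the backdoor criterion.

No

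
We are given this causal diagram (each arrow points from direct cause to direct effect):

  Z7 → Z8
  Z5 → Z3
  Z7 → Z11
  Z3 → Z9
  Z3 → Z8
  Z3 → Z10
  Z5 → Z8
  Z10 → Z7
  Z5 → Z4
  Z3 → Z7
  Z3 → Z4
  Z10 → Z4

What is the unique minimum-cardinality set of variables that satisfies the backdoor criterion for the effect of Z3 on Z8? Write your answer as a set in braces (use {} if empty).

Variables eligible for adjustment (non-descendants of Z3, excluding Z3 and Z8): {Z5}.
Backdoor paths from Z3 to Z8:
  P1: Z3 <- Z5 -> Z4 <- Z10 -> Z7 -> Z8
  P2: Z3 <- Z5 -> Z8
The empty set is not sufficient: P2 (Z3 <- Z5 -> Z8) has no collider blocking it and no conditioned non-collider, so it is open.
Try {Z5}:
  P1: blocked at fork node Z5 ∈ conditioning set.
  P2: blocked at fork node Z5 ∈ conditioning set.
{Z5} contains no descendant of Z3 and blocks every backdoor path.
{Z5} is the unique smallest valid adjustment set.

{Z5}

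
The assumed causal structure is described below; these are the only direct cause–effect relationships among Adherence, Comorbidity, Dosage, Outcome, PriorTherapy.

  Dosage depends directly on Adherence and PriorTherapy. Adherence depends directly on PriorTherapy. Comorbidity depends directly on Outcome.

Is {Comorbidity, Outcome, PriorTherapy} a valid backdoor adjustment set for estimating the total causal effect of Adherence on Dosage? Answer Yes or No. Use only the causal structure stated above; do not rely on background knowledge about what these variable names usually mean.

Yes

Backdoor paths from Adherence to Dosage (paths whose first edge points into Adherence):
  P1: Adherence <- PriorTherapy -> Dosage
Condition 1 (no descendant of Adherence in the set): holds — descendants of Adherence are {Dosage}; none are in {Comorbidity, Outcome, PriorTherapy}.
Condition 2 (every backdoor path blocked by {Comorbidity, Outcome, PriorTherapy}):
  P1: blocked at fork node PriorTherapy ∈ conditioning set.
{Comorbidity, Outcome, PriorTherapy} satisfies the backdoor criterion.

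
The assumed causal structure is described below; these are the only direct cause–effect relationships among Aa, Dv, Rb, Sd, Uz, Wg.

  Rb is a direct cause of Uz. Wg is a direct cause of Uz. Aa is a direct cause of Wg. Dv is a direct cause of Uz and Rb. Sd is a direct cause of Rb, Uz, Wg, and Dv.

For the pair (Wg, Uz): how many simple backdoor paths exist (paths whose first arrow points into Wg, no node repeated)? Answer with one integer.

A backdoor path from Wg to Uz is any simple undirected path whose first edge points into Wg (i.e. leaves Wg via a parent).
Parents of Wg: {Aa, Sd}.
Enumerating:
  P1: Wg <- Sd -> Dv -> Rb -> Uz
  P2: Wg <- Sd -> Dv -> Uz
  P3: Wg <- Sd -> Rb <- Dv -> Uz
  P4: Wg <- Sd -> Rb -> Uz
  P5: Wg <- Sd -> Uz
That exhausts the simple backdoor paths. Count: 5.

5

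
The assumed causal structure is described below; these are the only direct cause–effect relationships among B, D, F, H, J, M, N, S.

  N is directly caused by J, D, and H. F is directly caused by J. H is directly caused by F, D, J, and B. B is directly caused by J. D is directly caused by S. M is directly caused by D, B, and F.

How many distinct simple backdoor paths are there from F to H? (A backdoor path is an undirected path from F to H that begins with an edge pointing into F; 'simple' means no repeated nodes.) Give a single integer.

A backdoor path from F to H is any simple undirected path whose first edge points into F (i.e. leaves F via a parent).
Parents of F: {J}.
Enumerating:
  P1: F <- J -> B -> H
  P2: F <- J -> B -> M <- D -> H
  P3: F <- J -> B -> M <- D -> N <- H
  P4: F <- J -> H
  P5: F <- J -> N <- D -> H
  P6: F <- J -> N <- D -> M <- B -> H
  P7: F <- J -> N <- H
That exhausts the simple backdoor paths. Count: 7.

7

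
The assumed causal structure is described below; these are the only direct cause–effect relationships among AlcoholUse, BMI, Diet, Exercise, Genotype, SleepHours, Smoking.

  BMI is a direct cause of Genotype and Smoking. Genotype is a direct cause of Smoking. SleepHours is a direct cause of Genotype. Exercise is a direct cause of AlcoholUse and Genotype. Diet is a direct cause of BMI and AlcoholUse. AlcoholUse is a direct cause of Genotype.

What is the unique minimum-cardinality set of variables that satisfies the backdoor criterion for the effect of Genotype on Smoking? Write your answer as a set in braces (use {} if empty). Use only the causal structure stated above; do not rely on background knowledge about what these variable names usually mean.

Variables eligible for adjustment (non-descendants of Genotype, excluding Genotype and Smoking): {AlcoholUse, BMI, Diet, Exercise, SleepHours}.
Backdoor paths from Genotype to Smoking:
  P1: Genotype <- Exercise -> AlcoholUse <- Diet -> BMI -> Smoking
  P2: Genotype <- BMI -> Smoking
  P3: Genotype <- AlcoholUse <- Diet -> BMI -> Smoking
The empty set is not sufficient: P2 (Genotype <- BMI -> Smoking) has no collider blocking it and no conditioned non-collider, so it is open.
Try {BMI}:
  P1: blocked at collider AlcoholUse (neither it nor any descendant is in the conditioning set).
  P2: blocked at fork node BMI ∈ conditioning set.
  P3: blocked at chain node BMI ∈ conditioning set.
{BMI} contains no descendant of Genotype and blocks every backdoor path.
No other singleton works — e.g. {Diet} leaves P2 open — so {BMI} is the unique smallest valid adjustment set.

{BMI}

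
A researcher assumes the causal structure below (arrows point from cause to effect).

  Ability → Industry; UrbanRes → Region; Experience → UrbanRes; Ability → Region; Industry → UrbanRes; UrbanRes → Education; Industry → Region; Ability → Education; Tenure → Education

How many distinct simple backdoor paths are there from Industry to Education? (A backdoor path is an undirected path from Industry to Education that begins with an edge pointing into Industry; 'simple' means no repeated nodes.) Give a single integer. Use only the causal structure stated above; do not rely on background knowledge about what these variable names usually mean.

2

A backdoor path from Industry to Education is any simple undirected path whose first edge points into Industry (i.e. leaves Industry via a parent).
Parents of Industry: {Ability}.
Enumerating:
  P1: Industry <- Ability -> Region <- UrbanRes -> Education
  P2: Industry <- Ability -> Education
That exhausts the simple backdoor paths. Count: 2.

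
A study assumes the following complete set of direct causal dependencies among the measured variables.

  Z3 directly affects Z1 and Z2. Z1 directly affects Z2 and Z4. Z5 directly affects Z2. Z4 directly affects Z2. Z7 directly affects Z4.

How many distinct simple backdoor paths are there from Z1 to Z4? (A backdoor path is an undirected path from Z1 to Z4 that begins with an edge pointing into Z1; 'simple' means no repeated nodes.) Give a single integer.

1

A backdoor path from Z1 to Z4 is any simple undirected path whose first edge points into Z1 (i.e. leaves Z1 via a parent).
Parents of Z1: {Z3}.
Enumerating:
  P1: Z1 <- Z3 -> Z2 <- Z4
That exhausts the simple backdoor paths. Count: 1.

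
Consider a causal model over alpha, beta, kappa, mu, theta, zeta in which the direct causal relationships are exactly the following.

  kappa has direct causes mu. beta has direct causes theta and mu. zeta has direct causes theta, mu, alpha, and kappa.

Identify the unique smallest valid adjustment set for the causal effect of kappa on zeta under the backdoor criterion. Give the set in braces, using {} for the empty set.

{mu}

Variables eligible for adjustment (non-descendants of kappa, excluding kappa and zeta): {alpha, beta, mu, theta}.
Backdoor paths from kappa to zeta:
  P1: kappa <- mu -> beta <- theta -> zeta
  P2: kappa <- mu -> zeta
The empty set is not sufficient: P2 (kappa <- mu -> zeta) has no collider blocking it and no conditioned non-collider, so it is open.
Try {mu}:
  P1: blocked at fork node mu ∈ conditioning set.
  P2: blocked at fork node mu ∈ conditioning set.
{mu} contains no descendant of kappa and blocks every backdoor path.
No other singleton works — e.g. {theta} leaves P2 open — so {mu} is the unique smallest valid adjustment set.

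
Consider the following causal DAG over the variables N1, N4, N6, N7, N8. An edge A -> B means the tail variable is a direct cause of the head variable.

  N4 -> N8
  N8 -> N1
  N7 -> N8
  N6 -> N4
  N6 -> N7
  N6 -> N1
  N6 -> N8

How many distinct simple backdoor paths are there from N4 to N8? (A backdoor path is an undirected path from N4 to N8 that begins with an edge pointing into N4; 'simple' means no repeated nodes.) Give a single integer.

3

A backdoor path from N4 to N8 is any simple undirected path whose first edge points into N4 (i.e. leaves N4 via a parent).
Parents of N4: {N6}.
Enumerating:
  P1: N4 <- N6 -> N7 -> N8
  P2: N4 <- N6 -> N8
  P3: N4 <- N6 -> N1 <- N8
That exhausts the simple backdoor paths. Count: 3.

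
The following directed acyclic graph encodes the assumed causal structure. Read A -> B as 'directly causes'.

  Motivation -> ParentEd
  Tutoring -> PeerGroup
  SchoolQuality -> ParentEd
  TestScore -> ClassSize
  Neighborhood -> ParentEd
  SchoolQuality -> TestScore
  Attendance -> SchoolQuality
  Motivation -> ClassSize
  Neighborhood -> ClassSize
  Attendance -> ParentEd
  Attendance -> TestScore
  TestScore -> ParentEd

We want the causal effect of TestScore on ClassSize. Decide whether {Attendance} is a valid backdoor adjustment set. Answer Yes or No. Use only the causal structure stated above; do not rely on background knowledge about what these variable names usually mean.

Yes

Backdoor paths from TestScore to ClassSize (paths whose first edge points into TestScore):
  P1: TestScore <- Attendance -> SchoolQuality -> ParentEd <- Neighborhood -> ClassSize
  P2: TestScore <- Attendance -> SchoolQuality -> ParentEd <- Motivation -> ClassSize
  P3: TestScore <- Attendance -> ParentEd <- Neighborhood -> ClassSize
  P4: TestScore <- Attendance -> ParentEd <- Motivation -> ClassSize
  P5: TestScore <- SchoolQuality <- Attendance -> ParentEd <- Neighborhood -> ClassSize
  P6: TestScore <- SchoolQuality <- Attendance -> ParentEd <- Motivation -> ClassSize
  P7: TestScore <- SchoolQuality -> ParentEd <- Neighborhood -> ClassSize
  P8: TestScore <- SchoolQuality -> ParentEd <- Motivation -> ClassSize
Condition 1 (no descendant of TestScore in the set): holds — descendants of TestScore are {ClassSize, ParentEd}; none are in {Attendance}.
Condition 2 (every backdoor path blocked by {Attendance}):
  P1: blocked at fork node Attendance ∈ conditioning set.
  P2: blocked at fork node Attendance ∈ conditioning set.
  P3: blocked at fork node Attendance ∈ conditioning set.
  P4: blocked at fork node Attendance ∈ conditioning set.
  P5: blocked at fork node Attendance ∈ conditioning set.
  P6: blocked at fork node Attendance ∈ conditioning set.
  P7: blocked at collider ParentEd (neither it nor any descendant is in the conditioning set).
  P8: blocked at collider ParentEd (neither it nor any descendant is in the conditioning set).
{Attendance} satisfies the backdoor criterion.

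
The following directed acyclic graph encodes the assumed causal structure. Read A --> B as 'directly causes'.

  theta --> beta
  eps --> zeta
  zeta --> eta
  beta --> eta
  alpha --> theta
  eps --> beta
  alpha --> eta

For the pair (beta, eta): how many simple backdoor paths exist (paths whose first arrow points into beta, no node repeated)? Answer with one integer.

A backdoor path from beta to eta is any simple undirected path whose first edge points into beta (i.e. leaves beta via a parent).
Parents of beta: {eps, theta}.
Enumerating:
  P1: beta <- eps -> zeta -> eta
  P2: beta <- theta <- alpha -> eta
That exhausts the simple backdoor paths. Count: 2.

2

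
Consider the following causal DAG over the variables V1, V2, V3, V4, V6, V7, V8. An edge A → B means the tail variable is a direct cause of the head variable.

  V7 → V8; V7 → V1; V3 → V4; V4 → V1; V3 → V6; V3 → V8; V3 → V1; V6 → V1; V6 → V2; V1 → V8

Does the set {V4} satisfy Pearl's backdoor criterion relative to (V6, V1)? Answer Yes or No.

No

Backdoor paths from V6 to V1 (paths whose first edge points into V6):
  P1: V6 <- V3 -> V4 -> V1
  P2: V6 <- V3 -> V1
  P3: V6 <- V3 -> V8 <- V7 -> V1
  P4: V6 <- V3 -> V8 <- V1
Condition 1 (no descendant of V6 in the set): holds — descendants of V6 are {V1, V2, V8}; none are in {V4}.
Condition 2 (every backdoor path blocked by {V4}):
  P1: blocked at chain node V4 ∈ conditioning set.
  P2: open — no interior node is in the conditioning set.
  P3: blocked at collider V8 (neither it nor any descendant is in the conditioning set).
  P4: blocked at collider V8 (neither it nor any descendant is in the conditioning set).
{V4} does not satisfy the backdoor criterion.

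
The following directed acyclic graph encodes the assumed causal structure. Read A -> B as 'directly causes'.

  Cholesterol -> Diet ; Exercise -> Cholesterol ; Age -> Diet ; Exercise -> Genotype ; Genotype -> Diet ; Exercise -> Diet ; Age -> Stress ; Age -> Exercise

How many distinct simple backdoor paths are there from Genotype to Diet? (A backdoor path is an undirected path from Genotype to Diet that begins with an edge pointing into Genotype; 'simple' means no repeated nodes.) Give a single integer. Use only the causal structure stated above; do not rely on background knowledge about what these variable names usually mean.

3

A backdoor path from Genotype to Diet is any simple undirected path whose first edge points into Genotype (i.e. leaves Genotype via a parent).
Parents of Genotype: {Exercise}.
Enumerating:
  P1: Genotype <- Exercise <- Age -> Diet
  P2: Genotype <- Exercise -> Cholesterol -> Diet
  P3: Genotype <- Exercise -> Diet
That exhausts the simple backdoor paths. Count: 3.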